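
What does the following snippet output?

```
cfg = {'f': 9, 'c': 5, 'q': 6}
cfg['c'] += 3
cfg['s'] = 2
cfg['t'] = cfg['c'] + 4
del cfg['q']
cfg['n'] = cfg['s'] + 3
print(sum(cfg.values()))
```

cfg['c'] = 5+3 = 8 → {'f': 9, 'c': 8, 'q': 6}
cfg['s'] = 2 → {'f': 9, 'c': 8, 'q': 6, 's': 2}
cfg['t'] = cfg['c']+4 = 12 → {'f': 9, 'c': 8, 'q': 6, 's': 2, 't': 12}
del 'q' → {'f': 9, 'c': 8, 's': 2, 't': 12}
cfg['n'] = cfg['s']+3 = 5 → {'f': 9, 'c': 8, 's': 2, 't': 12, 'n': 5}
sum of values = 36

36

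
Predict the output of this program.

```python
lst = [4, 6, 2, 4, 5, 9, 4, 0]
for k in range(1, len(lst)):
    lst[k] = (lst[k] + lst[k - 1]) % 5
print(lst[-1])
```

4

k=1: lst[1] = (6+4)%5 = 0 → [4, 0, 2, 4, 5, 9, 4, 0]
k=2: lst[2] = (2+0)%5 = 2 → [4, 0, 2, 4, 5, 9, 4, 0]
k=3: lst[3] = (4+2)%5 = 1 → [4, 0, 2, 1, 5, 9, 4, 0]
k=4: lst[4] = (5+1)%5 = 1 → [4, 0, 2, 1, 1, 9, 4, 0]
k=5: lst[5] = (9+1)%5 = 0 → [4, 0, 2, 1, 1, 0, 4, 0]
k=6: lst[6] = (4+0)%5 = 4 → [4, 0, 2, 1, 1, 0, 4, 0]
k=7: lst[7] = (0+4)%5 = 4 → [4, 0, 2, 1, 1, 0, 4, 4]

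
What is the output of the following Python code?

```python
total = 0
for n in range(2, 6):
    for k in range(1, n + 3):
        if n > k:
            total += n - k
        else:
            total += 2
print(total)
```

44

n=2,k=1: 2>1, total = 0+1 = 1
n=2,k=2: not 2>2, total = 1+2 = 3
n=2,k=3: not 2>3, total = 3+2 = 5
n=2,k=4: not 2>4, total = 5+2 = 7
n=3,k=1: 3>1, total = 7+2 = 9
n=3,k=2: 3>2, total = 9+1 = 10
n=3,k=3: not 3>3, total = 10+2 = 12
n=3,k=4: not 3>4, total = 12+2 = 14
n=3,k=5: not 3>5, total = 14+2 = 16
n=4,k=1: 4>1, total = 16+3 = 19
n=4,k=2: 4>2, total = 19+2 = 21
n=4,k=3: 4>3, total = 21+1 = 22
n=4,k=4: not 4>4, total = 22+2 = 24
n=4,k=5: not 4>5, total = 24+2 = 26
n=4,k=6: not 4>6, total = 26+2 = 28
n=5,k=1: 5>1, total = 28+4 = 32
n=5,k=2: 5>2, total = 32+3 = 35
n=5,k=3: 5>3, total = 35+2 = 37
n=5,k=4: 5>4, total = 37+1 = 38
n=5,k=5: not 5>5, total = 38+2 = 40
n=5,k=6: not 5>6, total = 40+2 = 42
n=5,k=7: not 5>7, total = 42+2 = 44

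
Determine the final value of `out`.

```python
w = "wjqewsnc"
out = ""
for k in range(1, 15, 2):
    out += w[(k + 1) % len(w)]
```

k=1: add w[2]='q' → 'q'
k=3: add w[4]='w' → 'qw'
k=5: add w[6]='n' → 'qwn'
k=7: add w[0]='w' → 'qwnw'
k=9: add w[2]='q' → 'qwnwq'
k=11: add w[4]='w' → 'qwnwqw'
k=13: add w[6]='n' → 'qwnwqwn'

'qwnwqwn'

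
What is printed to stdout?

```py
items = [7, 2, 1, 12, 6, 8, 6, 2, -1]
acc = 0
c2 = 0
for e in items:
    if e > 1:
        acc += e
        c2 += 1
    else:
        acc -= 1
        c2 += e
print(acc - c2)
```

34

e=7: >1, acc = 0+7 = 7; c2=1
e=2: >1, acc = 7+2 = 9; c2=2
e=1: not >1, acc = 9-1 = 8; c2=3
e=12: >1, acc = 8+12 = 20; c2=4
e=6: >1, acc = 20+6 = 26; c2=5
e=8: >1, acc = 26+8 = 34; c2=6
e=6: >1, acc = 34+6 = 40; c2=7
e=2: >1, acc = 40+2 = 42; c2=8
e=-1: not >1, acc = 42-1 = 41; c2=7
acc-c2 = 41-7 = 34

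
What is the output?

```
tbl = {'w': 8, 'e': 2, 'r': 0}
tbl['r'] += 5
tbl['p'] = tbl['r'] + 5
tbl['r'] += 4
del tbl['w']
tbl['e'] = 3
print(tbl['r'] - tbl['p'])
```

tbl['r'] = 0+5 = 5 → {'w': 8, 'e': 2, 'r': 5}
tbl['p'] = tbl['r']+5 = 10 → {'w': 8, 'e': 2, 'r': 5, 'p': 10}
tbl['r'] = 5+4 = 9 → {'w': 8, 'e': 2, 'r': 9, 'p': 10}
del 'w' → {'e': 2, 'r': 9, 'p': 10}
tbl['e'] = 3 → {'e': 3, 'r': 9, 'p': 10}
tbl['r']-tbl['p'] = 9-10 = -1

-1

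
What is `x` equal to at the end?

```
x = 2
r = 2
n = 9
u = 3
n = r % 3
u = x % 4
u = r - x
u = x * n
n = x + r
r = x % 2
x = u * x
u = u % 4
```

8

n = 2%3 = 2
u = 2%4 = 2
u = 2-2 = 0
u = 2*2 = 4
n = 2+2 = 4
r = 2%2 = 0
x = 4*2 = 8
u = 4%4 = 0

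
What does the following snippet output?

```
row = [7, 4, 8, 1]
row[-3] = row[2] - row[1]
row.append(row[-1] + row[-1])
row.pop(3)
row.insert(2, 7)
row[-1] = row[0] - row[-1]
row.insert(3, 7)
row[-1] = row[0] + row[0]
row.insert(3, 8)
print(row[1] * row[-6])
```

16

row[-3] = row[2]-row[1] = 8-4 = 4 → [7, 4, 8, 1]
append row[-1]+row[-1] = 1+1 = 2 → [7, 4, 8, 1, 2]
pop(3) removes 1 → [7, 4, 8, 2]
insert 7 at 2 → [7, 4, 7, 8, 2]
row[-1] = row[0]-row[-1] = 7-2 = 5 → [7, 4, 7, 8, 5]
insert 7 at 3 → [7, 4, 7, 7, 8, 5]
row[-1] = row[0]+row[0] = 7+7 = 14 → [7, 4, 7, 7, 8, 14]
insert 8 at 3 → [7, 4, 7, 8, 7, 8, 14]
row[1]*row[-6] = 4*4 = 16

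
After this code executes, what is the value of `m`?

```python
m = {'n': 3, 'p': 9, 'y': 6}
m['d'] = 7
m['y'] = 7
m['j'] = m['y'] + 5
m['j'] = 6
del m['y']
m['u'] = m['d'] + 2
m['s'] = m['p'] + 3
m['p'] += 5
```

m['d'] = 7 → {'n': 3, 'p': 9, 'y': 6, 'd': 7}
m['y'] = 7 → {'n': 3, 'p': 9, 'y': 7, 'd': 7}
m['j'] = m['y']+5 = 12 → {'n': 3, 'p': 9, 'y': 7, 'd': 7, 'j': 12}
m['j'] = 6 → {'n': 3, 'p': 9, 'y': 7, 'd': 7, 'j': 6}
del 'y' → {'n': 3, 'p': 9, 'd': 7, 'j': 6}
m['u'] = m['d']+2 = 9 → {'n': 3, 'p': 9, 'd': 7, 'j': 6, 'u': 9}
m['s'] = m['p']+3 = 12 → {'n': 3, 'p': 9, 'd': 7, 'j': 6, 'u': 9, 's': 12}
m['p'] = 9+5 = 14 → {'n': 3, 'p': 14, 'd': 7, 'j': 6, 'u': 9, 's': 12}

{'n': 3, 'p': 14, 'd': 7, 'j': 6, 'u': 9, 's': 12}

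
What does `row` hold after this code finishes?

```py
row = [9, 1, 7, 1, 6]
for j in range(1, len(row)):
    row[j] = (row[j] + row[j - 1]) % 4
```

j=1: row[1] = (1+9)%4 = 2 → [9, 2, 7, 1, 6]
j=2: row[2] = (7+2)%4 = 1 → [9, 2, 1, 1, 6]
j=3: row[3] = (1+1)%4 = 2 → [9, 2, 1, 2, 6]
j=4: row[4] = (6+2)%4 = 0 → [9, 2, 1, 2, 0]

[9, 2, 1, 2, 0]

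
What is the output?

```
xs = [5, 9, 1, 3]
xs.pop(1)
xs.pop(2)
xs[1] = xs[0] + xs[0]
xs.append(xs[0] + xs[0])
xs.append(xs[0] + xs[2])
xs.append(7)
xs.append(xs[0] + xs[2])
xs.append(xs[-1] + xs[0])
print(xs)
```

[5, 10, 10, 15, 7, 15, 20]

pop(1) removes 9 → [5, 1, 3]
pop(2) removes 3 → [5, 1]
xs[1] = xs[0]+xs[0] = 5+5 = 10 → [5, 10]
append xs[0]+xs[0] = 5+5 = 10 → [5, 10, 10]
append xs[0]+xs[2] = 5+10 = 15 → [5, 10, 10, 15]
append 7 → [5, 10, 10, 15, 7]
append xs[0]+xs[2] = 5+10 = 15 → [5, 10, 10, 15, 7, 15]
append xs[-1]+xs[0] = 15+5 = 20 → [5, 10, 10, 15, 7, 15, 20]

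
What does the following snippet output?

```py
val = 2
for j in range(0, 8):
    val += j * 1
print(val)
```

30

j=0: val = 2+0*1 = 2
j=1: val = 2+1*1 = 3
j=2: val = 3+2*1 = 5
j=3: val = 5+3*1 = 8
j=4: val = 8+4*1 = 12
j=5: val = 12+5*1 = 17
j=6: val = 17+6*1 = 23
j=7: val = 23+7*1 = 30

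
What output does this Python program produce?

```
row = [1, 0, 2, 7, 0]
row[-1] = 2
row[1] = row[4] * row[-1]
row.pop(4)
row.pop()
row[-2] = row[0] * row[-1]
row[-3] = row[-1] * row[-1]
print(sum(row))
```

8

row[-1] = 2 → [1, 0, 2, 7, 2]
row[1] = row[4]*row[-1] = 2*2 = 4 → [1, 4, 2, 7, 2]
pop(4) removes 2 → [1, 4, 2, 7]
pop() removes 7 → [1, 4, 2]
row[-2] = row[0]*row[-1] = 1*2 = 2 → [1, 2, 2]
row[-3] = row[-1]*row[-1] = 2*2 = 4 → [4, 2, 2]
sum = 8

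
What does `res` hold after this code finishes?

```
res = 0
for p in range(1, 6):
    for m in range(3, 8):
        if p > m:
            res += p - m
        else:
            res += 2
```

p=1,m=3: not 1>3, res = 0+2 = 2
p=1,m=4: not 1>4, res = 2+2 = 4
p=1,m=5: not 1>5, res = 4+2 = 6
p=1,m=6: not 1>6, res = 6+2 = 8
p=1,m=7: not 1>7, res = 8+2 = 10
p=2,m=3: not 2>3, res = 10+2 = 12
p=2,m=4: not 2>4, res = 12+2 = 14
p=2,m=5: not 2>5, res = 14+2 = 16
p=2,m=6: not 2>6, res = 16+2 = 18
p=2,m=7: not 2>7, res = 18+2 = 20
p=3,m=3: not 3>3, res = 20+2 = 22
p=3,m=4: not 3>4, res = 22+2 = 24
p=3,m=5: not 3>5, res = 24+2 = 26
p=3,m=6: not 3>6, res = 26+2 = 28
p=3,m=7: not 3>7, res = 28+2 = 30
p=4,m=3: 4>3, res = 30+1 = 31
p=4,m=4: not 4>4, res = 31+2 = 33
p=4,m=5: not 4>5, res = 33+2 = 35
p=4,m=6: not 4>6, res = 35+2 = 37
p=4,m=7: not 4>7, res = 37+2 = 39
p=5,m=3: 5>3, res = 39+2 = 41
p=5,m=4: 5>4, res = 41+1 = 42
p=5,m=5: not 5>5, res = 42+2 = 44
p=5,m=6: not 5>6, res = 44+2 = 46
p=5,m=7: not 5>7, res = 46+2 = 48

48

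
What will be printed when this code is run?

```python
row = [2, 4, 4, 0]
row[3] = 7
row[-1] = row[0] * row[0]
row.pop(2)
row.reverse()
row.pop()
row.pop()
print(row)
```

row[3] = 7 → [2, 4, 4, 7]
row[-1] = row[0]*row[0] = 2*2 = 4 → [2, 4, 4, 4]
pop(2) removes 4 → [2, 4, 4]
reverse → [4, 4, 2]
pop() removes 2 → [4, 4]
pop() removes 4 → [4]

[4]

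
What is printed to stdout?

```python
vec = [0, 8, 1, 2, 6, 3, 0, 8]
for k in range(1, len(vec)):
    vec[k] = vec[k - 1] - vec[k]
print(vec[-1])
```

k=1: vec[1] = 0-8 = -8 → [0, -8, 1, 2, 6, 3, 0, 8]
k=2: vec[2] = (-8)-1 = -9 → [0, -8, -9, 2, 6, 3, 0, 8]
k=3: vec[3] = (-9)-2 = -11 → [0, -8, -9, -11, 6, 3, 0, 8]
k=4: vec[4] = (-11)-6 = -17 → [0, -8, -9, -11, -17, 3, 0, 8]
k=5: vec[5] = (-17)-3 = -20 → [0, -8, -9, -11, -17, -20, 0, 8]
k=6: vec[6] = (-20)-0 = -20 → [0, -8, -9, -11, -17, -20, -20, 8]
k=7: vec[7] = (-20)-8 = -28 → [0, -8, -9, -11, -17, -20, -20, -28]

-28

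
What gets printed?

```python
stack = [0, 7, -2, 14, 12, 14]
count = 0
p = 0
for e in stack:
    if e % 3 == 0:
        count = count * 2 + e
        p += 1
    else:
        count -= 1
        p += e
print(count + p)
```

e=0: %3==0, count = 0*2+0 = 0; p=1
e=7: not %3==0, count = 0-1 = -1; p=8
e=-2: not %3==0, count = (-1)-1 = -2; p=6
e=14: not %3==0, count = (-2)-1 = -3; p=20
e=12: %3==0, count = (-3)*2+12 = 6; p=21
e=14: not %3==0, count = 6-1 = 5; p=35
count+p = 5+35 = 40

40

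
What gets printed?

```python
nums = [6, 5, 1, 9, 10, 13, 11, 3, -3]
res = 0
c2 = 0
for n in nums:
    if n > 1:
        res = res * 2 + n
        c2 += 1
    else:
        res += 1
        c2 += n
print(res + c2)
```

883

n=6: >1, res = 0*2+6 = 6; c2=1
n=5: >1, res = 6*2+5 = 17; c2=2
n=1: not >1, res = 17+1 = 18; c2=3
n=9: >1, res = 18*2+9 = 45; c2=4
n=10: >1, res = 45*2+10 = 100; c2=5
n=13: >1, res = 100*2+13 = 213; c2=6
n=11: >1, res = 213*2+11 = 437; c2=7
n=3: >1, res = 437*2+3 = 877; c2=8
n=-3: not >1, res = 877+1 = 878; c2=5
res+c2 = 878+5 = 883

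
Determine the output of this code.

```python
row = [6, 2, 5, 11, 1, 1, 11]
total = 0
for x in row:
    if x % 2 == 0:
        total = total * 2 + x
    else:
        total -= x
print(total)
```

x=6: even, total = 0*2+6 = 6
x=2: even, total = 6*2+2 = 14
x=5: not even, total = 14-5 = 9
x=11: not even, total = 9-11 = -2
x=1: not even, total = (-2)-1 = -3
x=1: not even, total = (-3)-1 = -4
x=11: not even, total = (-4)-11 = -15

-15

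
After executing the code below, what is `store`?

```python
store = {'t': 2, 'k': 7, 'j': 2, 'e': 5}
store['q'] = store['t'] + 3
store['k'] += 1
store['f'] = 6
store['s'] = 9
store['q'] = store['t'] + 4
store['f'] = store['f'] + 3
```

store['q'] = store['t']+3 = 5 → {'t': 2, 'k': 7, 'j': 2, 'e': 5, 'q': 5}
store['k'] = 7+1 = 8 → {'t': 2, 'k': 8, 'j': 2, 'e': 5, 'q': 5}
store['f'] = 6 → {'t': 2, 'k': 8, 'j': 2, 'e': 5, 'q': 5, 'f': 6}
store['s'] = 9 → {'t': 2, 'k': 8, 'j': 2, 'e': 5, 'q': 5, 'f': 6, 's': 9}
store['q'] = store['t']+4 = 6 → {'t': 2, 'k': 8, 'j': 2, 'e': 5, 'q': 6, 'f': 6, 's': 9}
store['f'] = store['f']+3 = 9 → {'t': 2, 'k': 8, 'j': 2, 'e': 5, 'q': 6, 'f': 9, 's': 9}

{'t': 2, 'k': 8, 'j': 2, 'e': 5, 'q': 6, 'f': 9, 's': 9}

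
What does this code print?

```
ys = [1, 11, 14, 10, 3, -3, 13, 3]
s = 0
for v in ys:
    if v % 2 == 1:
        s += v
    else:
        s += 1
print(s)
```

v=1: odd, s = 0+1 = 1
v=11: odd, s = 1+11 = 12
v=14: not odd, s = 12+1 = 13
v=10: not odd, s = 13+1 = 14
v=3: odd, s = 14+3 = 17
v=-3: odd, s = 17+(-3) = 14
v=13: odd, s = 14+13 = 27
v=3: odd, s = 27+3 = 30

30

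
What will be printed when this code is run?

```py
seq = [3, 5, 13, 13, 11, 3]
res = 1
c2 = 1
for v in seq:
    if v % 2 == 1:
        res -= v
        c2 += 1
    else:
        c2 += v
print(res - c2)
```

-54

v=3: odd, res = 1-3 = -2; c2=2
v=5: odd, res = (-2)-5 = -7; c2=3
v=13: odd, res = (-7)-13 = -20; c2=4
v=13: odd, res = (-20)-13 = -33; c2=5
v=11: odd, res = (-33)-11 = -44; c2=6
v=3: odd, res = (-44)-3 = -47; c2=7
res-c2 = (-47)-7 = -54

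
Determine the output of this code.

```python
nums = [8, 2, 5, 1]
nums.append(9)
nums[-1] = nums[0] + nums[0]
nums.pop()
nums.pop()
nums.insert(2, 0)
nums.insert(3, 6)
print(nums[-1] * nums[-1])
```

25

append 9 → [8, 2, 5, 1, 9]
nums[-1] = nums[0]+nums[0] = 8+8 = 16 → [8, 2, 5, 1, 16]
pop() removes 16 → [8, 2, 5, 1]
pop() removes 1 → [8, 2, 5]
insert 0 at 2 → [8, 2, 0, 5]
insert 6 at 3 → [8, 2, 0, 6, 5]
nums[-1]*nums[-1] = 5*5 = 25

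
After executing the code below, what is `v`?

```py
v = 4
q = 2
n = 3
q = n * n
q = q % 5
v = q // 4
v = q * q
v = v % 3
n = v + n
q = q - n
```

1

q = 3*3 = 9
q = 9%5 = 4
v = 4//4 = 1
v = 4*4 = 16
v = 16%3 = 1
n = 1+3 = 4
q = 4-4 = 0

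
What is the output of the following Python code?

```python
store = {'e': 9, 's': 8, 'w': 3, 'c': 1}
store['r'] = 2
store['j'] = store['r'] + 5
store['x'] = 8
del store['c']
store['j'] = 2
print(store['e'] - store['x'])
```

store['r'] = 2 → {'e': 9, 's': 8, 'w': 3, 'c': 1, 'r': 2}
store['j'] = store['r']+5 = 7 → {'e': 9, 's': 8, 'w': 3, 'c': 1, 'r': 2, 'j': 7}
store['x'] = 8 → {'e': 9, 's': 8, 'w': 3, 'c': 1, 'r': 2, 'j': 7, 'x': 8}
del 'c' → {'e': 9, 's': 8, 'w': 3, 'r': 2, 'j': 7, 'x': 8}
store['j'] = 2 → {'e': 9, 's': 8, 'w': 3, 'r': 2, 'j': 2, 'x': 8}
store['e']-store['x'] = 9-8 = 1

1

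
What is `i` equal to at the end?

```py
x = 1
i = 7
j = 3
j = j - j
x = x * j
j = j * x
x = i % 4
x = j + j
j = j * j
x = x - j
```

j = 3-3 = 0
x = 1*0 = 0
j = 0*0 = 0
x = 7%4 = 3
x = 0+0 = 0
j = 0*0 = 0
x = 0-0 = 0

7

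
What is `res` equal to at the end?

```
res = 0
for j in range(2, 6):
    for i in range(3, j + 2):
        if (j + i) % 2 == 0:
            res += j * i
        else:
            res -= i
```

j=2,i=3: odd sum, res = 0-3 = -3
j=3,i=3: even sum, res = (-3)+9 = 6
j=3,i=4: odd sum, res = 6-4 = 2
j=4,i=3: odd sum, res = 2-3 = -1
j=4,i=4: even sum, res = (-1)+16 = 15
j=4,i=5: odd sum, res = 15-5 = 10
j=5,i=3: even sum, res = 10+15 = 25
j=5,i=4: odd sum, res = 25-4 = 21
j=5,i=5: even sum, res = 21+25 = 46
j=5,i=6: odd sum, res = 46-6 = 40

40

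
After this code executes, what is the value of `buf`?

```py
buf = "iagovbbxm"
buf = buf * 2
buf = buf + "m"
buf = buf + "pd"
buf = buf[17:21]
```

repeat ×2 → 'iagovbbxmiagovbbxm'
+ 'm' → 'iagovbbxmiagovbbxmm'
+ 'pd' → 'iagovbbxmiagovbbxmmpd'
slice [17:21] → 'mmpd'

'mmpd'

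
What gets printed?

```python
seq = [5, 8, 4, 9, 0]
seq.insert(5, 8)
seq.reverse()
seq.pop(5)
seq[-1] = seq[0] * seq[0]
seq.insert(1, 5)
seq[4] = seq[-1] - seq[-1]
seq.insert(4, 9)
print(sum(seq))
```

95

insert 8 at 5 → [5, 8, 4, 9, 0, 8]
reverse → [8, 0, 9, 4, 8, 5]
pop(5) removes 5 → [8, 0, 9, 4, 8]
seq[-1] = seq[0]*seq[0] = 8*8 = 64 → [8, 0, 9, 4, 64]
insert 5 at 1 → [8, 5, 0, 9, 4, 64]
seq[4] = seq[-1]-seq[-1] = 64-64 = 0 → [8, 5, 0, 9, 0, 64]
insert 9 at 4 → [8, 5, 0, 9, 9, 0, 64]
sum = 95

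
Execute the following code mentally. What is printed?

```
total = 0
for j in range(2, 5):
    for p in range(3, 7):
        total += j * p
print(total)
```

162

j=2,p=3: total = 0+6 = 6
j=2,p=4: total = 6+8 = 14
j=2,p=5: total = 14+10 = 24
j=2,p=6: total = 24+12 = 36
j=3,p=3: total = 36+9 = 45
j=3,p=4: total = 45+12 = 57
j=3,p=5: total = 57+15 = 72
j=3,p=6: total = 72+18 = 90
j=4,p=3: total = 90+12 = 102
j=4,p=4: total = 102+16 = 118
j=4,p=5: total = 118+20 = 138
j=4,p=6: total = 138+24 = 162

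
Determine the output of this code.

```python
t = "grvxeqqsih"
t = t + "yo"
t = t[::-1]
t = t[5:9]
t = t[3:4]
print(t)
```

x

+ 'yo' → 'grvxeqqsihyo'
reverse → 'oyhisqqexvrg'
slice [5:9] → 'qqex'
slice [3:4] → 'x'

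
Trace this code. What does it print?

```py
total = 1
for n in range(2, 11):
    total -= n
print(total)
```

-53

n=2: total = 1-2 = -1
n=3: total = (-1)-3 = -4
n=4: total = (-4)-4 = -8
n=5: total = (-8)-5 = -13
n=6: total = (-13)-6 = -19
n=7: total = (-19)-7 = -26
n=8: total = (-26)-8 = -34
n=9: total = (-34)-9 = -43
n=10: total = (-43)-10 = -53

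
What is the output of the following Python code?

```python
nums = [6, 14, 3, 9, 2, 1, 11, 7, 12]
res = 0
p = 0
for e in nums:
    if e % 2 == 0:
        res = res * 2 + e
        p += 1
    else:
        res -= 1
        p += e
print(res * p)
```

e=6: even, res = 0*2+6 = 6; p=1
e=14: even, res = 6*2+14 = 26; p=2
e=3: not even, res = 26-1 = 25; p=5
e=9: not even, res = 25-1 = 24; p=14
e=2: even, res = 24*2+2 = 50; p=15
e=1: not even, res = 50-1 = 49; p=16
e=11: not even, res = 49-1 = 48; p=27
e=7: not even, res = 48-1 = 47; p=34
e=12: even, res = 47*2+12 = 106; p=35
res*p = 106*35 = 3710

3710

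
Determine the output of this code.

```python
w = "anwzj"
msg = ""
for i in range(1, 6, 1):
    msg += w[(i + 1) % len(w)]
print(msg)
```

i=1: add w[2]='w' → 'w'
i=2: add w[3]='z' → 'wz'
i=3: add w[4]='j' → 'wzj'
i=4: add w[0]='a' → 'wzja'
i=5: add w[1]='n' → 'wzjan'

wzjan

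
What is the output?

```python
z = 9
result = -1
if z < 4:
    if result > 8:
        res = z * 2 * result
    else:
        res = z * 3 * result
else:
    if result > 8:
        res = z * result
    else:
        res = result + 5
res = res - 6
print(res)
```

z=9, result=-1
z < 4 is False; result > 8 is False
→ res = result + 5 = 4
res = 4-6 = -2

-2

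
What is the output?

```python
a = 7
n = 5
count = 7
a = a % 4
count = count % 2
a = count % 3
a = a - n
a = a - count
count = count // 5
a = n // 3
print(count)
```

0

a = 7%4 = 3
count = 7%2 = 1
a = 1%3 = 1
a = 1-5 = -4
a = (-4)-1 = -5
count = 1//5 = 0
a = 5//3 = 1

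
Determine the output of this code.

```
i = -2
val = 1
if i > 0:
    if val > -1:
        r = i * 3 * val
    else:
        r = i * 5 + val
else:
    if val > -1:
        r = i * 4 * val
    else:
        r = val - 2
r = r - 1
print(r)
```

i=-2, val=1
i > 0 is False; val > -1 is True
→ r = i * 4 * val = -8
r = (-8)-1 = -9

-9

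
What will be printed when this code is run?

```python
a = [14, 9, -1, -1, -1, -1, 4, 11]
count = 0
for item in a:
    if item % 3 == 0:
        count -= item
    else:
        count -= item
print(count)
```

-34

item=14: not %3==0, count = 0-14 = -14
item=9: %3==0, count = (-14)-9 = -23
item=-1: not %3==0, count = (-23)-(-1) = -22
item=-1: not %3==0, count = (-22)-(-1) = -21
item=-1: not %3==0, count = (-21)-(-1) = -20
item=-1: not %3==0, count = (-20)-(-1) = -19
item=4: not %3==0, count = (-19)-4 = -23
item=11: not %3==0, count = (-23)-11 = -34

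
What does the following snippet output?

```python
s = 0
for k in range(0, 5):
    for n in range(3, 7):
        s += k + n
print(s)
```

k=0,n=3: s = 0+3 = 3
k=0,n=4: s = 3+4 = 7
k=0,n=5: s = 7+5 = 12
k=0,n=6: s = 12+6 = 18
k=1,n=3: s = 18+4 = 22
k=1,n=4: s = 22+5 = 27
k=1,n=5: s = 27+6 = 33
k=1,n=6: s = 33+7 = 40
k=2,n=3: s = 40+5 = 45
k=2,n=4: s = 45+6 = 51
k=2,n=5: s = 51+7 = 58
k=2,n=6: s = 58+8 = 66
k=3,n=3: s = 66+6 = 72
k=3,n=4: s = 72+7 = 79
k=3,n=5: s = 79+8 = 87
k=3,n=6: s = 87+9 = 96
k=4,n=3: s = 96+7 = 103
k=4,n=4: s = 103+8 = 111
k=4,n=5: s = 111+9 = 120
k=4,n=6: s = 120+10 = 130

130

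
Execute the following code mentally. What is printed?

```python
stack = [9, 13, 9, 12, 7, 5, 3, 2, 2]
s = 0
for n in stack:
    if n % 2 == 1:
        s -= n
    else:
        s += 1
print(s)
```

-43

n=9: odd, s = 0-9 = -9
n=13: odd, s = (-9)-13 = -22
n=9: odd, s = (-22)-9 = -31
n=12: not odd, s = (-31)+1 = -30
n=7: odd, s = (-30)-7 = -37
n=5: odd, s = (-37)-5 = -42
n=3: odd, s = (-42)-3 = -45
n=2: not odd, s = (-45)+1 = -44
n=2: not odd, s = (-44)+1 = -43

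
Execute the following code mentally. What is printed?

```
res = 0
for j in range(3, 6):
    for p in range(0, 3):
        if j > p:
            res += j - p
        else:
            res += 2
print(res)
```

27

j=3,p=0: 3>0, res = 0+3 = 3
j=3,p=1: 3>1, res = 3+2 = 5
j=3,p=2: 3>2, res = 5+1 = 6
j=4,p=0: 4>0, res = 6+4 = 10
j=4,p=1: 4>1, res = 10+3 = 13
j=4,p=2: 4>2, res = 13+2 = 15
j=5,p=0: 5>0, res = 15+5 = 20
j=5,p=1: 5>1, res = 20+4 = 24
j=5,p=2: 5>2, res = 24+3 = 27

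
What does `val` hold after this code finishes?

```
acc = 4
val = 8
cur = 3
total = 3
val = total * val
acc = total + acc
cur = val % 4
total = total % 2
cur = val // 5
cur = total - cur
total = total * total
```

val = 3*8 = 24
acc = 3+4 = 7
cur = 24%4 = 0
total = 3%2 = 1
cur = 24//5 = 4
cur = 1-4 = -3
total = 1*1 = 1

24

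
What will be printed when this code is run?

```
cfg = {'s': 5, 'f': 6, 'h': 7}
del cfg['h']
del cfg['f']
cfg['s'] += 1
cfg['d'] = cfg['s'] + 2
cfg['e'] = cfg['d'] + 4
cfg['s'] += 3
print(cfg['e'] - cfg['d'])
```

del 'h' → {'s': 5, 'f': 6}
del 'f' → {'s': 5}
cfg['s'] = 5+1 = 6 → {'s': 6}
cfg['d'] = cfg['s']+2 = 8 → {'s': 6, 'd': 8}
cfg['e'] = cfg['d']+4 = 12 → {'s': 6, 'd': 8, 'e': 12}
cfg['s'] = 6+3 = 9 → {'s': 9, 'd': 8, 'e': 12}
cfg['e']-cfg['d'] = 12-8 = 4

4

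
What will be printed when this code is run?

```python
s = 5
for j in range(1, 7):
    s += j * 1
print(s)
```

26

j=1: s = 5+1*1 = 6
j=2: s = 6+2*1 = 8
j=3: s = 8+3*1 = 11
j=4: s = 11+4*1 = 15
j=5: s = 15+5*1 = 20
j=6: s = 20+6*1 = 26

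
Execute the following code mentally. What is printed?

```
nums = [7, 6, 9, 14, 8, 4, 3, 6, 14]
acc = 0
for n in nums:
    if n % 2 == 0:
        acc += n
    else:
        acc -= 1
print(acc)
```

49

n=7: not even, acc = 0-1 = -1
n=6: even, acc = (-1)+6 = 5
n=9: not even, acc = 5-1 = 4
n=14: even, acc = 4+14 = 18
n=8: even, acc = 18+8 = 26
n=4: even, acc = 26+4 = 30
n=3: not even, acc = 30-1 = 29
n=6: even, acc = 29+6 = 35
n=14: even, acc = 35+14 = 49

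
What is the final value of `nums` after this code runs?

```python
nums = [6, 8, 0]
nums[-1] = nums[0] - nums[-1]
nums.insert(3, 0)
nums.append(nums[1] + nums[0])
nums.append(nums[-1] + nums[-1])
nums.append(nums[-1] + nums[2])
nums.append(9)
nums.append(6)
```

nums[-1] = nums[0]-nums[-1] = 6-0 = 6 → [6, 8, 6]
insert 0 at 3 → [6, 8, 6, 0]
append nums[1]+nums[0] = 8+6 = 14 → [6, 8, 6, 0, 14]
append nums[-1]+nums[-1] = 14+14 = 28 → [6, 8, 6, 0, 14, 28]
append nums[-1]+nums[2] = 28+6 = 34 → [6, 8, 6, 0, 14, 28, 34]
append 9 → [6, 8, 6, 0, 14, 28, 34, 9]
append 6 → [6, 8, 6, 0, 14, 28, 34, 9, 6]

[6, 8, 6, 0, 14, 28, 34, 9, 6]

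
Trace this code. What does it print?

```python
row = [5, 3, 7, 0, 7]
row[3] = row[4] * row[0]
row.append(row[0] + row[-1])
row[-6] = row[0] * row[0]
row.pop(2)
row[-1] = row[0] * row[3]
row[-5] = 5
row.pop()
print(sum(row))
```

row[3] = row[4]*row[0] = 7*5 = 35 → [5, 3, 7, 35, 7]
append row[0]+row[-1] = 5+7 = 12 → [5, 3, 7, 35, 7, 12]
row[-6] = row[0]*row[0] = 5*5 = 25 → [25, 3, 7, 35, 7, 12]
pop(2) removes 7 → [25, 3, 35, 7, 12]
row[-1] = row[0]*row[3] = 25*7 = 175 → [25, 3, 35, 7, 175]
row[-5] = 5 → [5, 3, 35, 7, 175]
pop() removes 175 → [5, 3, 35, 7]
sum = 50

50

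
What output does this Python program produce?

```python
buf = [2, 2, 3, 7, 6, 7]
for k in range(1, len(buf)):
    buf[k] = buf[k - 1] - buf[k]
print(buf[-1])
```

-23

k=1: buf[1] = 2-2 = 0 → [2, 0, 3, 7, 6, 7]
k=2: buf[2] = 0-3 = -3 → [2, 0, -3, 7, 6, 7]
k=3: buf[3] = (-3)-7 = -10 → [2, 0, -3, -10, 6, 7]
k=4: buf[4] = (-10)-6 = -16 → [2, 0, -3, -10, -16, 7]
k=5: buf[5] = (-16)-7 = -23 → [2, 0, -3, -10, -16, -23]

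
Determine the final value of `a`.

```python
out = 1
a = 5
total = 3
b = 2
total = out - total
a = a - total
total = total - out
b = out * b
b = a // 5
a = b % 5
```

1

total = 1-3 = -2
a = 5-(-2) = 7
total = (-2)-1 = -3
b = 1*2 = 2
b = 7//5 = 1
a = 1%5 = 1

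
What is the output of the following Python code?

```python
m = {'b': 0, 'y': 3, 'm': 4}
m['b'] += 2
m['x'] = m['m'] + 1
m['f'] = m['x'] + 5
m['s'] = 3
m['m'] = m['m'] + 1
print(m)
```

{'b': 2, 'y': 3, 'm': 5, 'x': 5, 'f': 10, 's': 3}

m['b'] = 0+2 = 2 → {'b': 2, 'y': 3, 'm': 4}
m['x'] = m['m']+1 = 5 → {'b': 2, 'y': 3, 'm': 4, 'x': 5}
m['f'] = m['x']+5 = 10 → {'b': 2, 'y': 3, 'm': 4, 'x': 5, 'f': 10}
m['s'] = 3 → {'b': 2, 'y': 3, 'm': 4, 'x': 5, 'f': 10, 's': 3}
m['m'] = m['m']+1 = 5 → {'b': 2, 'y': 3, 'm': 5, 'x': 5, 'f': 10, 's': 3}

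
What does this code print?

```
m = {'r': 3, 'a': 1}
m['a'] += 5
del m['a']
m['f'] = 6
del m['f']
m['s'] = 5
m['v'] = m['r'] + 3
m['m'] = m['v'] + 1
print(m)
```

m['a'] = 1+5 = 6 → {'r': 3, 'a': 6}
del 'a' → {'r': 3}
m['f'] = 6 → {'r': 3, 'f': 6}
del 'f' → {'r': 3}
m['s'] = 5 → {'r': 3, 's': 5}
m['v'] = m['r']+3 = 6 → {'r': 3, 's': 5, 'v': 6}
m['m'] = m['v']+1 = 7 → {'r': 3, 's': 5, 'v': 6, 'm': 7}

{'r': 3, 's': 5, 'v': 6, 'm': 7}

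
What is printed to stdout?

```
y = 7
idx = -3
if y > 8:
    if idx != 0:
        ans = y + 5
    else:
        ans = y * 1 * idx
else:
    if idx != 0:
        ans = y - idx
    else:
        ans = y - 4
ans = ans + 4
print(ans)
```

y=7, idx=-3
y > 8 is False; idx != 0 is True
→ ans = y - idx = 10
ans = 10+4 = 14

14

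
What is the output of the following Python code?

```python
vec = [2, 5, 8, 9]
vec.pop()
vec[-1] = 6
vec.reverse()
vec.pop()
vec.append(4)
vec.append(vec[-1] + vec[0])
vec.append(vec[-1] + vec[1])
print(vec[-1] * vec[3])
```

pop() removes 9 → [2, 5, 8]
vec[-1] = 6 → [2, 5, 6]
reverse → [6, 5, 2]
pop() removes 2 → [6, 5]
append 4 → [6, 5, 4]
append vec[-1]+vec[0] = 4+6 = 10 → [6, 5, 4, 10]
append vec[-1]+vec[1] = 10+5 = 15 → [6, 5, 4, 10, 15]
vec[-1]*vec[3] = 15*10 = 150

150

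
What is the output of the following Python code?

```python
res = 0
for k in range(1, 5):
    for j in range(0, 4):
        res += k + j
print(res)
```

64

k=1,j=0: res = 0+1 = 1
k=1,j=1: res = 1+2 = 3
k=1,j=2: res = 3+3 = 6
k=1,j=3: res = 6+4 = 10
k=2,j=0: res = 10+2 = 12
k=2,j=1: res = 12+3 = 15
k=2,j=2: res = 15+4 = 19
k=2,j=3: res = 19+5 = 24
k=3,j=0: res = 24+3 = 27
k=3,j=1: res = 27+4 = 31
k=3,j=2: res = 31+5 = 36
k=3,j=3: res = 36+6 = 42
k=4,j=0: res = 42+4 = 46
k=4,j=1: res = 46+5 = 51
k=4,j=2: res = 51+6 = 57
k=4,j=3: res = 57+7 = 64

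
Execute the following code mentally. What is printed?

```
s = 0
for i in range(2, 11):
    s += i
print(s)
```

54

i=2: s = 0+2 = 2
i=3: s = 2+3 = 5
i=4: s = 5+4 = 9
i=5: s = 9+5 = 14
i=6: s = 14+6 = 20
i=7: s = 20+7 = 27
i=8: s = 27+8 = 35
i=9: s = 35+9 = 44
i=10: s = 44+10 = 54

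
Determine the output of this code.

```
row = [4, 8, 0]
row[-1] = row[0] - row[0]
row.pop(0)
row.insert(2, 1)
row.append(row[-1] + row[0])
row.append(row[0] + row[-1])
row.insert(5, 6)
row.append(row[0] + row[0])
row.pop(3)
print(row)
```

row[-1] = row[0]-row[0] = 4-4 = 0 → [4, 8, 0]
pop(0) removes 4 → [8, 0]
insert 1 at 2 → [8, 0, 1]
append row[-1]+row[0] = 1+8 = 9 → [8, 0, 1, 9]
append row[0]+row[-1] = 8+9 = 17 → [8, 0, 1, 9, 17]
insert 6 at 5 → [8, 0, 1, 9, 17, 6]
append row[0]+row[0] = 8+8 = 16 → [8, 0, 1, 9, 17, 6, 16]
pop(3) removes 9 → [8, 0, 1, 17, 6, 16]

[8, 0, 1, 17, 6, 16]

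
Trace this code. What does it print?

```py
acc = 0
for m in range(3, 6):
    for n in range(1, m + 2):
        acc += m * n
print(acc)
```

195

m=3,n=1: acc = 0+3 = 3
m=3,n=2: acc = 3+6 = 9
m=3,n=3: acc = 9+9 = 18
m=3,n=4: acc = 18+12 = 30
m=4,n=1: acc = 30+4 = 34
m=4,n=2: acc = 34+8 = 42
m=4,n=3: acc = 42+12 = 54
m=4,n=4: acc = 54+16 = 70
m=4,n=5: acc = 70+20 = 90
m=5,n=1: acc = 90+5 = 95
m=5,n=2: acc = 95+10 = 105
m=5,n=3: acc = 105+15 = 120
m=5,n=4: acc = 120+20 = 140
m=5,n=5: acc = 140+25 = 165
m=5,n=6: acc = 165+30 = 195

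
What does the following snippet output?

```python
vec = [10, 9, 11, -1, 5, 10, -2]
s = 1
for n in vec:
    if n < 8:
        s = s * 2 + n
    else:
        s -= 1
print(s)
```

n=10: not <8, s = 1-1 = 0
n=9: not <8, s = 0-1 = -1
n=11: not <8, s = (-1)-1 = -2
n=-1: <8, s = (-2)*2+(-1) = -5
n=5: <8, s = (-5)*2+5 = -5
n=10: not <8, s = (-5)-1 = -6
n=-2: <8, s = (-6)*2+(-2) = -14

-14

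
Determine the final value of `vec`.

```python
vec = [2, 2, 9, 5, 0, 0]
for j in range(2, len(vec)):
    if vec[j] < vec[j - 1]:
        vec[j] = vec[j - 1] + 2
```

j=2: 9>=2, unchanged → [2, 2, 9, 5, 0, 0]
j=3: 5<9, vec[3] = 9+2 = 11 → [2, 2, 9, 11, 0, 0]
j=4: 0<11, vec[4] = 11+2 = 13 → [2, 2, 9, 11, 13, 0]
j=5: 0<13, vec[5] = 13+2 = 15 → [2, 2, 9, 11, 13, 15]

[2, 2, 9, 11, 13, 15]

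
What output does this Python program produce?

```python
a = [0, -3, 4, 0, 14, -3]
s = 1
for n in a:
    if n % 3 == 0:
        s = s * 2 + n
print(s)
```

1

n=0: %3==0, s = 1*2+0 = 2
n=-3: %3==0, s = 2*2+(-3) = 1
n=4: not %3==0
n=0: %3==0, s = 1*2+0 = 2
n=14: not %3==0
n=-3: %3==0, s = 2*2+(-3) = 1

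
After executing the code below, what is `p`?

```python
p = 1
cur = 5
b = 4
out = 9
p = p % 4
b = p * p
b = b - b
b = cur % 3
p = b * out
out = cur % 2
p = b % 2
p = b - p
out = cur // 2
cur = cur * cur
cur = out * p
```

p = 1%4 = 1
b = 1*1 = 1
b = 1-1 = 0
b = 5%3 = 2
p = 2*9 = 18
out = 5%2 = 1
p = 2%2 = 0
p = 2-0 = 2
out = 5//2 = 2
cur = 5*5 = 25
cur = 2*2 = 4

2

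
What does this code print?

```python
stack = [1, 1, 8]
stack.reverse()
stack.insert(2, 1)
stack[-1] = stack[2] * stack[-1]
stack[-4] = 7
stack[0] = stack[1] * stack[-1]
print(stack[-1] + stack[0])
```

reverse → [8, 1, 1]
insert 1 at 2 → [8, 1, 1, 1]
stack[-1] = stack[2]*stack[-1] = 1*1 = 1 → [8, 1, 1, 1]
stack[-4] = 7 → [7, 1, 1, 1]
stack[0] = stack[1]*stack[-1] = 1*1 = 1 → [1, 1, 1, 1]
stack[-1]+stack[0] = 1+1 = 2

2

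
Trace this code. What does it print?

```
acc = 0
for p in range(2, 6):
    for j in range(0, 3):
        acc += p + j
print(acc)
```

54

p=2,j=0: acc = 0+2 = 2
p=2,j=1: acc = 2+3 = 5
p=2,j=2: acc = 5+4 = 9
p=3,j=0: acc = 9+3 = 12
p=3,j=1: acc = 12+4 = 16
p=3,j=2: acc = 16+5 = 21
p=4,j=0: acc = 21+4 = 25
p=4,j=1: acc = 25+5 = 30
p=4,j=2: acc = 30+6 = 36
p=5,j=0: acc = 36+5 = 41
p=5,j=1: acc = 41+6 = 47
p=5,j=2: acc = 47+7 = 54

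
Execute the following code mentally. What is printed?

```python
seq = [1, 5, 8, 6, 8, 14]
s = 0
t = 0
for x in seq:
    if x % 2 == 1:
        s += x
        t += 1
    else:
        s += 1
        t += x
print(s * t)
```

380

x=1: odd, s = 0+1 = 1; t=1
x=5: odd, s = 1+5 = 6; t=2
x=8: not odd, s = 6+1 = 7; t=10
x=6: not odd, s = 7+1 = 8; t=16
x=8: not odd, s = 8+1 = 9; t=24
x=14: not odd, s = 9+1 = 10; t=38
s*t = 10*38 = 380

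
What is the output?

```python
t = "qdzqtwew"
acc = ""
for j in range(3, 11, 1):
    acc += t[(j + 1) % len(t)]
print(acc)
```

j=3: add t[4]='t' → 't'
j=4: add t[5]='w' → 'tw'
j=5: add t[6]='e' → 'twe'
j=6: add t[7]='w' → 'twew'
j=7: add t[0]='q' → 'twewq'
j=8: add t[1]='d' → 'twewqd'
j=9: add t[2]='z' → 'twewqdz'
j=10: add t[3]='q' → 'twewqdzq'

twewqdzq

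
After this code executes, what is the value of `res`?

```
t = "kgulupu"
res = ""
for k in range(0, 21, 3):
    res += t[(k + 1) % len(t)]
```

k=0: add t[1]='g' → 'g'
k=3: add t[4]='u' → 'gu'
k=6: add t[0]='k' → 'guk'
k=9: add t[3]='l' → 'gukl'
k=12: add t[6]='u' → 'guklu'
k=15: add t[2]='u' → 'gukluu'
k=18: add t[5]='p' → 'gukluup'

'gukluup'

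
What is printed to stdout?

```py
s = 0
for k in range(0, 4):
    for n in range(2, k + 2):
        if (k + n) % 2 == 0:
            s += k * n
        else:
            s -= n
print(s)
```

k=1,n=2: odd sum, s = 0-2 = -2
k=2,n=2: even sum, s = (-2)+4 = 2
k=2,n=3: odd sum, s = 2-3 = -1
k=3,n=2: odd sum, s = (-1)-2 = -3
k=3,n=3: even sum, s = (-3)+9 = 6
k=3,n=4: odd sum, s = 6-4 = 2

2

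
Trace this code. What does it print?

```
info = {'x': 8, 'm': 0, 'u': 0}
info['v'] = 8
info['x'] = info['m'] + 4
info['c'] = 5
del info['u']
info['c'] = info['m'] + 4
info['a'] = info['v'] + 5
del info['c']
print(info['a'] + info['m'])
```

13

info['v'] = 8 → {'x': 8, 'm': 0, 'u': 0, 'v': 8}
info['x'] = info['m']+4 = 4 → {'x': 4, 'm': 0, 'u': 0, 'v': 8}
info['c'] = 5 → {'x': 4, 'm': 0, 'u': 0, 'v': 8, 'c': 5}
del 'u' → {'x': 4, 'm': 0, 'v': 8, 'c': 5}
info['c'] = info['m']+4 = 4 → {'x': 4, 'm': 0, 'v': 8, 'c': 4}
info['a'] = info['v']+5 = 13 → {'x': 4, 'm': 0, 'v': 8, 'c': 4, 'a': 13}
del 'c' → {'x': 4, 'm': 0, 'v': 8, 'a': 13}
info['a']+info['m'] = 13+0 = 13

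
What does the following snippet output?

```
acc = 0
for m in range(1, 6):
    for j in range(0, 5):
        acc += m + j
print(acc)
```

125

m=1,j=0: acc = 0+1 = 1
m=1,j=1: acc = 1+2 = 3
m=1,j=2: acc = 3+3 = 6
m=1,j=3: acc = 6+4 = 10
m=1,j=4: acc = 10+5 = 15
m=2,j=0: acc = 15+2 = 17
m=2,j=1: acc = 17+3 = 20
m=2,j=2: acc = 20+4 = 24
m=2,j=3: acc = 24+5 = 29
m=2,j=4: acc = 29+6 = 35
m=3,j=0: acc = 35+3 = 38
m=3,j=1: acc = 38+4 = 42
m=3,j=2: acc = 42+5 = 47
m=3,j=3: acc = 47+6 = 53
m=3,j=4: acc = 53+7 = 60
m=4,j=0: acc = 60+4 = 64
m=4,j=1: acc = 64+5 = 69
m=4,j=2: acc = 69+6 = 75
m=4,j=3: acc = 75+7 = 82
m=4,j=4: acc = 82+8 = 90
m=5,j=0: acc = 90+5 = 95
m=5,j=1: acc = 95+6 = 101
m=5,j=2: acc = 101+7 = 108
m=5,j=3: acc = 108+8 = 116
m=5,j=4: acc = 116+9 = 125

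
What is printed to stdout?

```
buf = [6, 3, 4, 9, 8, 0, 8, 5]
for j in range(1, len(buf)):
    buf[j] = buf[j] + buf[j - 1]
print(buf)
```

[6, 9, 13, 22, 30, 30, 38, 43]

j=1: buf[1] = 3+6 = 9 → [6, 9, 4, 9, 8, 0, 8, 5]
j=2: buf[2] = 4+9 = 13 → [6, 9, 13, 9, 8, 0, 8, 5]
j=3: buf[3] = 9+13 = 22 → [6, 9, 13, 22, 8, 0, 8, 5]
j=4: buf[4] = 8+22 = 30 → [6, 9, 13, 22, 30, 0, 8, 5]
j=5: buf[5] = 0+30 = 30 → [6, 9, 13, 22, 30, 30, 8, 5]
j=6: buf[6] = 8+30 = 38 → [6, 9, 13, 22, 30, 30, 38, 5]
j=7: buf[7] = 5+38 = 43 → [6, 9, 13, 22, 30, 30, 38, 43]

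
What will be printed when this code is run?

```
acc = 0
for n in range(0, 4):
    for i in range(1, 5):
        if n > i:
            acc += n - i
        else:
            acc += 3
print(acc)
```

43

n=0,i=1: not 0>1, acc = 0+3 = 3
n=0,i=2: not 0>2, acc = 3+3 = 6
n=0,i=3: not 0>3, acc = 6+3 = 9
n=0,i=4: not 0>4, acc = 9+3 = 12
n=1,i=1: not 1>1, acc = 12+3 = 15
n=1,i=2: not 1>2, acc = 15+3 = 18
n=1,i=3: not 1>3, acc = 18+3 = 21
n=1,i=4: not 1>4, acc = 21+3 = 24
n=2,i=1: 2>1, acc = 24+1 = 25
n=2,i=2: not 2>2, acc = 25+3 = 28
n=2,i=3: not 2>3, acc = 28+3 = 31
n=2,i=4: not 2>4, acc = 31+3 = 34
n=3,i=1: 3>1, acc = 34+2 = 36
n=3,i=2: 3>2, acc = 36+1 = 37
n=3,i=3: not 3>3, acc = 37+3 = 40
n=3,i=4: not 3>4, acc = 40+3 = 43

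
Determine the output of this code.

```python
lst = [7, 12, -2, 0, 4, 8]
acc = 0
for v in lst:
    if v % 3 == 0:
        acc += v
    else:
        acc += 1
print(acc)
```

v=7: not %3==0, acc = 0+1 = 1
v=12: %3==0, acc = 1+12 = 13
v=-2: not %3==0, acc = 13+1 = 14
v=0: %3==0, acc = 14+0 = 14
v=4: not %3==0, acc = 14+1 = 15
v=8: not %3==0, acc = 15+1 = 16

16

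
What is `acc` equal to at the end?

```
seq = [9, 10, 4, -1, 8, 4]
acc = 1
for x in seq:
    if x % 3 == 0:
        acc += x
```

10

x=9: %3==0, acc = 1+9 = 10
x=10: not %3==0
x=4: not %3==0
x=-1: not %3==0
x=8: not %3==0
x=4: not %3==0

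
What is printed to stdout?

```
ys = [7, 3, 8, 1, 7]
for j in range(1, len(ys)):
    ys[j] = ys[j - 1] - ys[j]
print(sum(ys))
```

-10

j=1: ys[1] = 7-3 = 4 → [7, 4, 8, 1, 7]
j=2: ys[2] = 4-8 = -4 → [7, 4, -4, 1, 7]
j=3: ys[3] = (-4)-1 = -5 → [7, 4, -4, -5, 7]
j=4: ys[4] = (-5)-7 = -12 → [7, 4, -4, -5, -12]
sum = -10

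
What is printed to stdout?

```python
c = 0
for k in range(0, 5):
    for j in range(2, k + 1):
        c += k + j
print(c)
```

k=2,j=2: c = 0+4 = 4
k=3,j=2: c = 4+5 = 9
k=3,j=3: c = 9+6 = 15
k=4,j=2: c = 15+6 = 21
k=4,j=3: c = 21+7 = 28
k=4,j=4: c = 28+8 = 36

36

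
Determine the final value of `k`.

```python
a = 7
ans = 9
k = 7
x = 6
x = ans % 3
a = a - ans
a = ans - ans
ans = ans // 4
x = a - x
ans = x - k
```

x = 9%3 = 0
a = 7-9 = -2
a = 9-9 = 0
ans = 9//4 = 2
x = 0-0 = 0
ans = 0-7 = -7

7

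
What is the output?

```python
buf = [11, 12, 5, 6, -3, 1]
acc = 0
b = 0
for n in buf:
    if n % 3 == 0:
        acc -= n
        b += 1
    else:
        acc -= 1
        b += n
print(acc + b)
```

n=11: not %3==0, acc = 0-1 = -1; b=11
n=12: %3==0, acc = (-1)-12 = -13; b=12
n=5: not %3==0, acc = (-13)-1 = -14; b=17
n=6: %3==0, acc = (-14)-6 = -20; b=18
n=-3: %3==0, acc = (-20)-(-3) = -17; b=19
n=1: not %3==0, acc = (-17)-1 = -18; b=20
acc+b = (-18)+20 = 2

2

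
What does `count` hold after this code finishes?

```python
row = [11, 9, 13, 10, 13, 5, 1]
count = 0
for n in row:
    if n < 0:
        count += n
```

n=11: not <0
n=9: not <0
n=13: not <0
n=10: not <0
n=13: not <0
n=5: not <0
n=1: not <0

0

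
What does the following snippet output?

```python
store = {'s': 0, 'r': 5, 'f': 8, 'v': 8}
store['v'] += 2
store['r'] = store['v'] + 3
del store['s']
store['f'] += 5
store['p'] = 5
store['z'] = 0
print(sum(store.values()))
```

store['v'] = 8+2 = 10 → {'s': 0, 'r': 5, 'f': 8, 'v': 10}
store['r'] = store['v']+3 = 13 → {'s': 0, 'r': 13, 'f': 8, 'v': 10}
del 's' → {'r': 13, 'f': 8, 'v': 10}
store['f'] = 8+5 = 13 → {'r': 13, 'f': 13, 'v': 10}
store['p'] = 5 → {'r': 13, 'f': 13, 'v': 10, 'p': 5}
store['z'] = 0 → {'r': 13, 'f': 13, 'v': 10, 'p': 5, 'z': 0}
sum of values = 41

41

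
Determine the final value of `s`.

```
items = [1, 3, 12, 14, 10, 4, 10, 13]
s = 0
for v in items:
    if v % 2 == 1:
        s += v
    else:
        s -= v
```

v=1: odd, s = 0+1 = 1
v=3: odd, s = 1+3 = 4
v=12: not odd, s = 4-12 = -8
v=14: not odd, s = (-8)-14 = -22
v=10: not odd, s = (-22)-10 = -32
v=4: not odd, s = (-32)-4 = -36
v=10: not odd, s = (-36)-10 = -46
v=13: odd, s = (-46)+13 = -33

-33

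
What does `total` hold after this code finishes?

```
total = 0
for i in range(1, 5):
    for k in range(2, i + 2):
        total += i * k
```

i=1,k=2: total = 0+2 = 2
i=2,k=2: total = 2+4 = 6
i=2,k=3: total = 6+6 = 12
i=3,k=2: total = 12+6 = 18
i=3,k=3: total = 18+9 = 27
i=3,k=4: total = 27+12 = 39
i=4,k=2: total = 39+8 = 47
i=4,k=3: total = 47+12 = 59
i=4,k=4: total = 59+16 = 75
i=4,k=5: total = 75+20 = 95

95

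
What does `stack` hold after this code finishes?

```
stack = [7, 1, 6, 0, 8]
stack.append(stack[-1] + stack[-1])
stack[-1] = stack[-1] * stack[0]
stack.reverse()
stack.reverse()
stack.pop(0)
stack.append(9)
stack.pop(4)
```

[1, 6, 0, 8, 9]

append stack[-1]+stack[-1] = 8+8 = 16 → [7, 1, 6, 0, 8, 16]
stack[-1] = stack[-1]*stack[0] = 16*7 = 112 → [7, 1, 6, 0, 8, 112]
reverse → [112, 8, 0, 6, 1, 7]
reverse → [7, 1, 6, 0, 8, 112]
pop(0) removes 7 → [1, 6, 0, 8, 112]
append 9 → [1, 6, 0, 8, 112, 9]
pop(4) removes 112 → [1, 6, 0, 8, 9]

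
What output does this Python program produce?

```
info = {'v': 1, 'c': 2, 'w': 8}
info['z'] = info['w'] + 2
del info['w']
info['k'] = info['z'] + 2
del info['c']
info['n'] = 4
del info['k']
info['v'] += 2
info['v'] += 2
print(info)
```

info['z'] = info['w']+2 = 10 → {'v': 1, 'c': 2, 'w': 8, 'z': 10}
del 'w' → {'v': 1, 'c': 2, 'z': 10}
info['k'] = info['z']+2 = 12 → {'v': 1, 'c': 2, 'z': 10, 'k': 12}
del 'c' → {'v': 1, 'z': 10, 'k': 12}
info['n'] = 4 → {'v': 1, 'z': 10, 'k': 12, 'n': 4}
del 'k' → {'v': 1, 'z': 10, 'n': 4}
info['v'] = 1+2 = 3 → {'v': 3, 'z': 10, 'n': 4}
info['v'] = 3+2 = 5 → {'v': 5, 'z': 10, 'n': 4}

{'v': 5, 'z': 10, 'n': 4}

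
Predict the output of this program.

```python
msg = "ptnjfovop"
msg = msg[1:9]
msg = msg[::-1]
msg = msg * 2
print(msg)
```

povofjntpovofjnt

slice [1:9] → 'tnjfovop'
reverse → 'povofjnt'
repeat ×2 → 'povofjntpovofjnt'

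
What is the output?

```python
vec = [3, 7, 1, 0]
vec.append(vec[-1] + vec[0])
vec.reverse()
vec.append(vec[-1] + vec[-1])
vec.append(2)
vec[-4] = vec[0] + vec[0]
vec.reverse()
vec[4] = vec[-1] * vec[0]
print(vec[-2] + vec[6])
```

append vec[-1]+vec[0] = 0+3 = 3 → [3, 7, 1, 0, 3]
reverse → [3, 0, 1, 7, 3]
append vec[-1]+vec[-1] = 3+3 = 6 → [3, 0, 1, 7, 3, 6]
append 2 → [3, 0, 1, 7, 3, 6, 2]
vec[-4] = vec[0]+vec[0] = 3+3 = 6 → [3, 0, 1, 6, 3, 6, 2]
reverse → [2, 6, 3, 6, 1, 0, 3]
vec[4] = vec[-1]*vec[0] = 3*2 = 6 → [2, 6, 3, 6, 6, 0, 3]
vec[-2]+vec[6] = 0+3 = 3

3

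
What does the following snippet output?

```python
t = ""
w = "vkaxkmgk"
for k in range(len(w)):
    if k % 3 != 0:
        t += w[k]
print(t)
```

kakmk

k=0: skip
k=1: add 'k' → 'k'
k=2: add 'a' → 'ka'
k=3: skip
k=4: add 'k' → 'kak'
k=5: add 'm' → 'kakm'
k=6: skip
k=7: add 'k' → 'kakmk'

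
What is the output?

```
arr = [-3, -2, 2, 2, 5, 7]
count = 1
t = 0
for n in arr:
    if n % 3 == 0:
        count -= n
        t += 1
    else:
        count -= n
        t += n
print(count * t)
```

-150

n=-3: %3==0, count = 1-(-3) = 4; t=1
n=-2: not %3==0, count = 4-(-2) = 6; t=-1
n=2: not %3==0, count = 6-2 = 4; t=1
n=2: not %3==0, count = 4-2 = 2; t=3
n=5: not %3==0, count = 2-5 = -3; t=8
n=7: not %3==0, count = (-3)-7 = -10; t=15
count*t = (-10)*15 = -150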